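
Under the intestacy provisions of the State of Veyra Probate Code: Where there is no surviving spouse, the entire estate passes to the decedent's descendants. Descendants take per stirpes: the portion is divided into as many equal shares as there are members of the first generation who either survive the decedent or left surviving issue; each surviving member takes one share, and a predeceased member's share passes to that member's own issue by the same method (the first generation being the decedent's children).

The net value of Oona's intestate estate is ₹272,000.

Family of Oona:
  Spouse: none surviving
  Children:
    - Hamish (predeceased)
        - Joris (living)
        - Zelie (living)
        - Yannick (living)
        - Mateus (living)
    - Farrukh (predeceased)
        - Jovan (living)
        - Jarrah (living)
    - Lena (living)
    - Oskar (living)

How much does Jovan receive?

Jovan receives ₹34,000.

The entire ₹272,000 passes to the descendants.
That amount (₹272,000) is divided into 4 shares of ₹68,000: Lena and Oskar each take ₹68,000; Hamish's ₹68,000 share passes to Hamish's issue; Farrukh's ₹68,000 share passes to Farrukh's issue.
Hamish's share (₹68,000) is divided into 4 shares of ₹17,000: Joris, Zelie, Yannick, and Mateus each take ₹17,000.
Farrukh's share (₹68,000) is divided into 2 shares of ₹34,000: Jovan and Jarrah each take ₹34,000.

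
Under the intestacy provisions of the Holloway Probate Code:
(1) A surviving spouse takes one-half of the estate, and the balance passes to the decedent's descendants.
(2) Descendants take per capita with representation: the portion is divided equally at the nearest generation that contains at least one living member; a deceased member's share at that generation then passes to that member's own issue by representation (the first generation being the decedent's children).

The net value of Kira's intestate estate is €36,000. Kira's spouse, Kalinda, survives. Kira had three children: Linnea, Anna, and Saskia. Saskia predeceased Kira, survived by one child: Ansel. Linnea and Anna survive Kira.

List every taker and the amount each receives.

Kalinda takes one-half of €36,000 = €18,000. The remaining €18,000 passes to the descendants.
The descendants' portion (€18,000) is divided into 3 shares of €6,000: Linnea and Anna each take €6,000; Saskia's €6,000 share passes to Saskia's issue.
Saskia's share (€6,000) passes entirely to Ansel.

Kalinda: €18,000; Linnea: €6,000; Anna: €6,000; Ansel: €6,000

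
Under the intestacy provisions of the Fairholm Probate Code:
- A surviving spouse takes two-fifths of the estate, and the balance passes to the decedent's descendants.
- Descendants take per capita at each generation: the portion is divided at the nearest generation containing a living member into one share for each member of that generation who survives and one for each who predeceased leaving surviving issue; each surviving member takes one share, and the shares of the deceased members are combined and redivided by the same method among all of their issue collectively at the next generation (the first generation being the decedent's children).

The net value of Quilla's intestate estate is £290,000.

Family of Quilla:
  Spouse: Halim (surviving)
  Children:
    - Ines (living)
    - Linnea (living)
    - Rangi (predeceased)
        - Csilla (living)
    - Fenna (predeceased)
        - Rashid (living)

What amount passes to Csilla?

Halim takes two-fifths of £290,000 = £116,000. The remaining £174,000 passes to the descendants.
The descendants' portion (£174,000) is divided at the children's generation into 4 shares of £43,500. Ines and Linnea each take £43,500. The 2 shares of the deceased (Rangi and Fenna) are combined into a pool of £87,000.
That pool (£87,000) is divided at the grandchildren's generation equally among Csilla and Rashid: £43,500 each.

Csilla receives £43,500.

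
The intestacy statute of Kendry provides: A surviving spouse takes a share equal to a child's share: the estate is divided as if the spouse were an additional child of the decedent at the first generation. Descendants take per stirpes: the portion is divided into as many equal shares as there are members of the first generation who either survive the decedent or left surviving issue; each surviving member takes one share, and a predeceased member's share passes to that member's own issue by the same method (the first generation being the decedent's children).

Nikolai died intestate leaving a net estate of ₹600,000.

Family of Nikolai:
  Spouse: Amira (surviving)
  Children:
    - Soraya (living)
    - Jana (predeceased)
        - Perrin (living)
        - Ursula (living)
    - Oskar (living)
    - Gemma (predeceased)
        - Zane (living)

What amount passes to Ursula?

Ursula receives ₹60,000.

The spouse counts as an additional share at the children's level, so there are 5 primary shares of ₹120,000. Amira takes one such share (₹120,000).
The children's combined portion (₹480,000) is divided into 4 shares of ₹120,000: Soraya and Oskar each take ₹120,000; Jana's ₹120,000 share passes to Jana's issue; Gemma's ₹120,000 share passes to Gemma's issue.
Jana's share (₹120,000) is divided into 2 shares of ₹60,000: Perrin and Ursula each take ₹60,000.
Gemma's share (₹120,000) passes entirely to Zane.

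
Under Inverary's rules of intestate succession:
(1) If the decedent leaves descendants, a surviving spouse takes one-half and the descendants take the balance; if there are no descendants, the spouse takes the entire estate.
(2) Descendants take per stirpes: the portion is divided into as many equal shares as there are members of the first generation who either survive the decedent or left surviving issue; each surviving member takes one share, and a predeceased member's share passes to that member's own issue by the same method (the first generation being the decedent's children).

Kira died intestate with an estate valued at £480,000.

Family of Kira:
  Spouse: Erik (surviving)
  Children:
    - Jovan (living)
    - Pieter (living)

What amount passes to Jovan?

Erik takes one-half of £480,000 = £240,000. The remaining £240,000 passes to the descendants.
The descendants' portion (£240,000) is divided into 2 shares of £120,000: Jovan and Pieter each take £120,000.

Jovan receives £120,000.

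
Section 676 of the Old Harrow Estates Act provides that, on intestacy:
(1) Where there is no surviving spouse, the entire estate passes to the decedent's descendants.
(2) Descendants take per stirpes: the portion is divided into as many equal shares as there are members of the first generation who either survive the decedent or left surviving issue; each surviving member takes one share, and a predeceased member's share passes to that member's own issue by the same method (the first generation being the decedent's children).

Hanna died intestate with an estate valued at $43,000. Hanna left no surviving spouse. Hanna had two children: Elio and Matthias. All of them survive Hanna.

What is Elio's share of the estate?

The entire $43,000 passes to the descendants.
That amount ($43,000) is divided into 2 shares of $21,500: Elio and Matthias each take $21,500.

Elio receives $21,500.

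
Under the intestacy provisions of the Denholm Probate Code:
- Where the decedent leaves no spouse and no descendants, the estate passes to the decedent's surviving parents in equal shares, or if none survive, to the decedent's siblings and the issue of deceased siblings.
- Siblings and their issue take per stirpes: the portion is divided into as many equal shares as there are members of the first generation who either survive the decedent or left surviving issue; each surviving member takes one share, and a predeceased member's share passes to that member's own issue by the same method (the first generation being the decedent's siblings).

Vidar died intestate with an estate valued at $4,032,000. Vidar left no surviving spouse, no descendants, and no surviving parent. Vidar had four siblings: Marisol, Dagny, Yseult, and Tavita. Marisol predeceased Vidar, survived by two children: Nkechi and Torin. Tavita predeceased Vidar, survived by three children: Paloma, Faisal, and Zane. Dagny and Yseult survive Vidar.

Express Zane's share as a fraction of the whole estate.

Zane receives 1/12 of the estate.

The entire $4,032,000 passes to the siblings and their issue.
That amount ($4,032,000) is divided into 4 shares of $1,008,000: Dagny and Yseult each take $1,008,000; Marisol's $1,008,000 share passes to Marisol's issue; Tavita's $1,008,000 share passes to Tavita's issue.
Marisol's share ($1,008,000) is divided into 2 shares of $504,000: Nkechi and Torin each take $504,000.
Tavita's share ($1,008,000) is divided into 3 shares of $336,000: Paloma, Faisal, and Zane each take $336,000.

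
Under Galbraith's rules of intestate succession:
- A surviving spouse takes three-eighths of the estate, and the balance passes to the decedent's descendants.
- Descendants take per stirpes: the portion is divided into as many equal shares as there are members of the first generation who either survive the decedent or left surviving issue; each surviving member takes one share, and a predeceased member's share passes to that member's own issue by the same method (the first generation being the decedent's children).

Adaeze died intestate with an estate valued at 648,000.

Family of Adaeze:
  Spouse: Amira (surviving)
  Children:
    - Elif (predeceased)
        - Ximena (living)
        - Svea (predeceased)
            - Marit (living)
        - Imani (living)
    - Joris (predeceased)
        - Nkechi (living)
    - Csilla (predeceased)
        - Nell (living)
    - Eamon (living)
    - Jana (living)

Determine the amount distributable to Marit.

Amira takes three-eighths of 648,000 = 243,000. The remaining 405,000 passes to the descendants.
The descendants' portion (405,000) is divided into 5 shares of 81,000: Eamon and Jana each take 81,000; Elif's 81,000 share passes to Elif's issue; Joris's 81,000 share passes to Joris's issue; Csilla's 81,000 share passes to Csilla's issue.
Elif's share (81,000) is divided into 3 shares of 27,000: Ximena and Imani each take 27,000; Svea's 27,000 share passes to Svea's issue.
Svea's share (27,000) passes entirely to Marit.
Joris's share (81,000) passes entirely to Nkechi.
Csilla's share (81,000) passes entirely to Nell.

Marit receives 27,000.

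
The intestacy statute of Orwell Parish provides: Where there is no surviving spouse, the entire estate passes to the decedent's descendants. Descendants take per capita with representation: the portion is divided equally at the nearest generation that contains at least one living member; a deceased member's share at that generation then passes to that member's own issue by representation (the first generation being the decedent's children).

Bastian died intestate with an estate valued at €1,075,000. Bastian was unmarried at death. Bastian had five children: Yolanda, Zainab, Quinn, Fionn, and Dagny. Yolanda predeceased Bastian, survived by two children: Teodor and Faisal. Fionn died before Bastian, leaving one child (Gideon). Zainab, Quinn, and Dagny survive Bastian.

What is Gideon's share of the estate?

Gideon receives €215,000.

The entire €1,075,000 passes to the descendants.
That amount (€1,075,000) is divided into 5 shares of €215,000: Zainab, Quinn, and Dagny each take €215,000; Yolanda's €215,000 share passes to Yolanda's issue; Fionn's €215,000 share passes to Fionn's issue.
Yolanda's share (€215,000) is divided into 2 shares of €107,500: Teodor and Faisal each take €107,500.
Fionn's share (€215,000) passes entirely to Gideon.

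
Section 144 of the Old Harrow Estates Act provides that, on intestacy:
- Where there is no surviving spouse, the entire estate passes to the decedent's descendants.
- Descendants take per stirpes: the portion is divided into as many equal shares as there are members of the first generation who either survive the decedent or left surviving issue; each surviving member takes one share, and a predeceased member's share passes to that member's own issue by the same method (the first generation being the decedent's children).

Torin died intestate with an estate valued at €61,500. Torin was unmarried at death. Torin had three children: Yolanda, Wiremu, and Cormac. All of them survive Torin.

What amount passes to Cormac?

The entire €61,500 passes to the descendants.
That amount (€61,500) is divided into 3 shares of €20,500: Yolanda, Wiremu, and Cormac each take €20,500.

Cormac receives €20,500.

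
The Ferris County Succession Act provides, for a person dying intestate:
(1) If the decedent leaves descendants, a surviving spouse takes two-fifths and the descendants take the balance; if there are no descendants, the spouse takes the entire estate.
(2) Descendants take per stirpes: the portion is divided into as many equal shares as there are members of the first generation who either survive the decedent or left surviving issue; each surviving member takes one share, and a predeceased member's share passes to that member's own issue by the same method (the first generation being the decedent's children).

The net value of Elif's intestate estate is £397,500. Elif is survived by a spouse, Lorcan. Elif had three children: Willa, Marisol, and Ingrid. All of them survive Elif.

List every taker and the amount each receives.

Lorcan takes two-fifths of £397,500 = £159,000. The remaining £238,500 passes to the descendants.
The descendants' portion (£238,500) is divided into 3 shares of £79,500: Willa, Marisol, and Ingrid each take £79,500.

Lorcan: £159,000; Willa: £79,500; Marisol: £79,500; Ingrid: £79,500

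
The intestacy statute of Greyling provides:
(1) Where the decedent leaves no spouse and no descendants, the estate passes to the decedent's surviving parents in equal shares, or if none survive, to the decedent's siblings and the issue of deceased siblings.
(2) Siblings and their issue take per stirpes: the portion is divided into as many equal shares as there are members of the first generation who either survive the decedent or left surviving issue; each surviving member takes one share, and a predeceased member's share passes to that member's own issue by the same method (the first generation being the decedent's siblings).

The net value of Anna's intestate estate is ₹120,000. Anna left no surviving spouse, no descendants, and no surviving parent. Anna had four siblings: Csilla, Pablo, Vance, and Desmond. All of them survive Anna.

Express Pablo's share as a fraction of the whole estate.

The entire ₹120,000 passes to the siblings and their issue.
That amount (₹120,000) is divided into 4 shares of ₹30,000: Csilla, Pablo, Vance, and Desmond each take ₹30,000.

Pablo receives 1/4 of the estate.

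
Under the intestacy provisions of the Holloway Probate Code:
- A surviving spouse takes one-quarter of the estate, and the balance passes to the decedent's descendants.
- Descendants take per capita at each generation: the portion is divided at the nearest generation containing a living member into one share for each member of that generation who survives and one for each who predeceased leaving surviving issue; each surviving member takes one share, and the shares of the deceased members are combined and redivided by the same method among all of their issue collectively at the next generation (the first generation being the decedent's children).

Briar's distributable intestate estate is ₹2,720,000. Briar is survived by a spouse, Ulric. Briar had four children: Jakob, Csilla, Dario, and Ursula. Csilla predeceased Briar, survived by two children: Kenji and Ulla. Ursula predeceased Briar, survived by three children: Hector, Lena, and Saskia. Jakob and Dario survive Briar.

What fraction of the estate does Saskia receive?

Ulric takes one-quarter of ₹2,720,000 = ₹680,000. The remaining ₹2,040,000 passes to the descendants.
The descendants' portion (₹2,040,000) is divided at the children's generation into 4 shares of ₹510,000. Jakob and Dario each take ₹510,000. The 2 shares of the deceased (Csilla and Ursula) are combined into a pool of ₹1,020,000.
That pool (₹1,020,000) is divided at the grandchildren's generation equally among Kenji, Ulla, Hector, Lena, and Saskia: ₹204,000 each.

Saskia receives 3/40 of the estate.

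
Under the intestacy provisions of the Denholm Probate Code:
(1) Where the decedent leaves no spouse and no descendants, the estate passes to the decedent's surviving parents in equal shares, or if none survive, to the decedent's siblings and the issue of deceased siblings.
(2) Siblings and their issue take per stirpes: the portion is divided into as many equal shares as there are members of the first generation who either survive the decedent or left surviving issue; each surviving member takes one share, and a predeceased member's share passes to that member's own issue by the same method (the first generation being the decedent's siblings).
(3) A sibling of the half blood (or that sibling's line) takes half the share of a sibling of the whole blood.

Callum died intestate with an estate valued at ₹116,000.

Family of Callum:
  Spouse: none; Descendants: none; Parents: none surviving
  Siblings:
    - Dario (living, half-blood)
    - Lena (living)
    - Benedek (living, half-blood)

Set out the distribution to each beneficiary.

The entire ₹116,000 passes to the siblings and their issue.
Counting each half-blood sibling's line as half a unit, there are 2 units in ₹116,000, so one unit is ₹58,000. Whole-blood lines (Lena) take ₹58,000 each; half-blood lines (Dario and Benedek) take ₹29,000 each.

Dario: ₹29,000; Lena: ₹58,000; Benedek: ₹29,000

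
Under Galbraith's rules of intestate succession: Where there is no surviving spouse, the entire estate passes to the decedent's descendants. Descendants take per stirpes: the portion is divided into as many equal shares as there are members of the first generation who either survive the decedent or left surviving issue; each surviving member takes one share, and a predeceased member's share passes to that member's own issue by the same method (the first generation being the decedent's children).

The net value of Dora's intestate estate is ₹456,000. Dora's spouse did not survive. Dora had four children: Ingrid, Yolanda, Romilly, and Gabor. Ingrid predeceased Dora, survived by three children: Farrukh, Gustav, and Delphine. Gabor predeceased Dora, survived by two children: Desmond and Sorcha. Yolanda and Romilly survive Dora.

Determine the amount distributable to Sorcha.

Sorcha receives ₹57,000.

The entire ₹456,000 passes to the descendants.
That amount (₹456,000) is divided into 4 shares of ₹114,000: Yolanda and Romilly each take ₹114,000; Ingrid's ₹114,000 share passes to Ingrid's issue; Gabor's ₹114,000 share passes to Gabor's issue.
Ingrid's share (₹114,000) is divided into 3 shares of ₹38,000: Farrukh, Gustav, and Delphine each take ₹38,000.
Gabor's share (₹114,000) is divided into 2 shares of ₹57,000: Desmond and Sorcha each take ₹57,000.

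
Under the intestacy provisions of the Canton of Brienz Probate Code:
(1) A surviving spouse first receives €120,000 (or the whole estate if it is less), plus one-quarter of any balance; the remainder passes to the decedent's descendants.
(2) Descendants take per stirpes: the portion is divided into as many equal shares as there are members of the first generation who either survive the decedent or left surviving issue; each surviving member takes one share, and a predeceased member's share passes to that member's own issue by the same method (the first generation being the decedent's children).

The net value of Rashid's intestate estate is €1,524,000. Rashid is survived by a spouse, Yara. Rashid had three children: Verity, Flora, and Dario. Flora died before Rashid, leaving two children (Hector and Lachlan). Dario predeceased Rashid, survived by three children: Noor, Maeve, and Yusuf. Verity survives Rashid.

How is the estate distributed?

Yara: €471,000; Verity: €351,000; Hector: €175,500; Lachlan: €175,500; Noor: €117,000; Maeve: €117,000; Yusuf: €117,000

Yara first takes €120,000, leaving a balance of €1,404,000. Yara then takes one-quarter of the balance (€351,000), for a total of €471,000. The remaining €1,053,000 passes to the descendants.
The descendants' portion (€1,053,000) is divided into 3 shares of €351,000: Verity takes €351,000; Flora's €351,000 share passes to Flora's issue; Dario's €351,000 share passes to Dario's issue.
Flora's share (€351,000) is divided into 2 shares of €175,500: Hector and Lachlan each take €175,500.
Dario's share (€351,000) is divided into 3 shares of €117,000: Noor, Maeve, and Yusuf each take €117,000.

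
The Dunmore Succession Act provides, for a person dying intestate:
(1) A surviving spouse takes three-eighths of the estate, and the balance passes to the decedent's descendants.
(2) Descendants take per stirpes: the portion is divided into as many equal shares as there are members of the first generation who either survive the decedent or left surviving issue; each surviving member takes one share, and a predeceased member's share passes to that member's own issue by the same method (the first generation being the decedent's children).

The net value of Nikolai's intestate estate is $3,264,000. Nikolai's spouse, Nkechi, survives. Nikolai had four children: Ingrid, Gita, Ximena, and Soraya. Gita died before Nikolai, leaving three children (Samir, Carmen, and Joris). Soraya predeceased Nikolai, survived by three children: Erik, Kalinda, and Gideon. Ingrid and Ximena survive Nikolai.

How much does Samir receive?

Samir receives $170,000.

Nkechi takes three-eighths of $3,264,000 = $1,224,000. The remaining $2,040,000 passes to the descendants.
The descendants' portion ($2,040,000) is divided into 4 shares of $510,000: Ingrid and Ximena each take $510,000; Gita's $510,000 share passes to Gita's issue; Soraya's $510,000 share passes to Soraya's issue.
Gita's share ($510,000) is divided into 3 shares of $170,000: Samir, Carmen, and Joris each take $170,000.
Soraya's share ($510,000) is divided into 3 shares of $170,000: Erik, Kalinda, and Gideon each take $170,000.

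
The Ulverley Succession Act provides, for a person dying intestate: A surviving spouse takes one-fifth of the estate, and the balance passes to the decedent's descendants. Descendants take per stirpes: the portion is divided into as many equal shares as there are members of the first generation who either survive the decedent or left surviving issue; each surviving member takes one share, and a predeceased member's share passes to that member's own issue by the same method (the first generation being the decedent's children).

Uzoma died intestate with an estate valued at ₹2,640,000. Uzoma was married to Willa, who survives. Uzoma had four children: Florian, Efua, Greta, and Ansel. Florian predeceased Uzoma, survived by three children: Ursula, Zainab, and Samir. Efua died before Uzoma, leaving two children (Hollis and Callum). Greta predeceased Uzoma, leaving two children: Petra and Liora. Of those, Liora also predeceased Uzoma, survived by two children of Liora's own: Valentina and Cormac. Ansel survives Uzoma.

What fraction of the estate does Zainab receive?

Willa takes one-fifth of ₹2,640,000 = ₹528,000. The remaining ₹2,112,000 passes to the descendants.
The descendants' portion (₹2,112,000) is divided into 4 shares of ₹528,000: Ansel takes ₹528,000; Florian's ₹528,000 share passes to Florian's issue; Efua's ₹528,000 share passes to Efua's issue; Greta's ₹528,000 share passes to Greta's issue.
Florian's share (₹528,000) is divided into 3 shares of ₹176,000: Ursula, Zainab, and Samir each take ₹176,000.
Efua's share (₹528,000) is divided into 2 shares of ₹264,000: Hollis and Callum each take ₹264,000.
Greta's share (₹528,000) is divided into 2 shares of ₹264,000: Petra takes ₹264,000; Liora's ₹264,000 share passes to Liora's issue.
Liora's share (₹264,000) is divided into 2 shares of ₹132,000: Valentina and Cormac each take ₹132,000.

Zainab receives 1/15 of the estate.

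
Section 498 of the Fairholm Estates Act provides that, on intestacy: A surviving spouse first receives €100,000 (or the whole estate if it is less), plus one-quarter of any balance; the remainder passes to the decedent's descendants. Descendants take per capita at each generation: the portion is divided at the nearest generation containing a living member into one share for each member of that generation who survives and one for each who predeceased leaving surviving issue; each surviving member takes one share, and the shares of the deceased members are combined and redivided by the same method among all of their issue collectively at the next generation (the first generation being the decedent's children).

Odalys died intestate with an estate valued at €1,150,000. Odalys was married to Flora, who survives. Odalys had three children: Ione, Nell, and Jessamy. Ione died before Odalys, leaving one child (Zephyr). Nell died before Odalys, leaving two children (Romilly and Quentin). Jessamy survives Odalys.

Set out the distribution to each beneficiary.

Flora: €362,500; Zephyr: €175,000; Romilly: €175,000; Quentin: €175,000; Jessamy: €262,500

Flora first takes €100,000, leaving a balance of €1,050,000. Flora then takes one-quarter of the balance (€262,500), for a total of €362,500. The remaining €787,500 passes to the descendants.
The descendants' portion (€787,500) is divided at the children's generation into 3 shares of €262,500. Jessamy takes €262,500. The 2 shares of the deceased (Ione and Nell) are combined into a pool of €525,000.
That pool (€525,000) is divided at the grandchildren's generation equally among Zephyr, Romilly, and Quentin: €175,000 each.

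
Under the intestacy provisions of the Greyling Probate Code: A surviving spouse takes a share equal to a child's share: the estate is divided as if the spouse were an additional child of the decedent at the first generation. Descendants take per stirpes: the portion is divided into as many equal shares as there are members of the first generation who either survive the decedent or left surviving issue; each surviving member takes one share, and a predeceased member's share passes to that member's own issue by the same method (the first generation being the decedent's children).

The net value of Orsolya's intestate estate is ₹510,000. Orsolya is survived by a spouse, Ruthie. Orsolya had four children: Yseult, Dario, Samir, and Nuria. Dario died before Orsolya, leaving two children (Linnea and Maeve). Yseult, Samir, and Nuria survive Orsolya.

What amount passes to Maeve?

Maeve receives ₹51,000.

The spouse counts as an additional share at the children's level, so there are 5 primary shares of ₹102,000. Ruthie takes one such share (₹102,000).
The children's combined portion (₹408,000) is divided into 4 shares of ₹102,000: Yseult, Samir, and Nuria each take ₹102,000; Dario's ₹102,000 share passes to Dario's issue.
Dario's share (₹102,000) is divided into 2 shares of ₹51,000: Linnea and Maeve each take ₹51,000.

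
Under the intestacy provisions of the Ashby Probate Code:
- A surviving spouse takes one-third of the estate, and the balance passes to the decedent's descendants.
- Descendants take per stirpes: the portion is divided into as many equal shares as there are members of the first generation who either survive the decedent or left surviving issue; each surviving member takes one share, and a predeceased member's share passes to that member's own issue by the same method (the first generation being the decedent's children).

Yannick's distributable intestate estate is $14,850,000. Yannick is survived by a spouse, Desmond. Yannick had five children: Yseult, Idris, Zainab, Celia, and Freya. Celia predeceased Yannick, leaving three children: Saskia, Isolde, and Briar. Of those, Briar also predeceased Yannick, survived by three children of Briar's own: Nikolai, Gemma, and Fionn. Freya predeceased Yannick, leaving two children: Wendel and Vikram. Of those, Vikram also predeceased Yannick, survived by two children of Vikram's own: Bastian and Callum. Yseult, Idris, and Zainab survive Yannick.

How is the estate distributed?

Desmond takes one-third of $14,850,000 = $4,950,000. The remaining $9,900,000 passes to the descendants.
The descendants' portion ($9,900,000) is divided into 5 shares of $1,980,000: Yseult, Idris, and Zainab each take $1,980,000; Celia's $1,980,000 share passes to Celia's issue; Freya's $1,980,000 share passes to Freya's issue.
Celia's share ($1,980,000) is divided into 3 shares of $660,000: Saskia and Isolde each take $660,000; Briar's $660,000 share passes to Briar's issue.
Briar's share ($660,000) is divided into 3 shares of $220,000: Nikolai, Gemma, and Fionn each take $220,000.
Freya's share ($1,980,000) is divided into 2 shares of $990,000: Wendel takes $990,000; Vikram's $990,000 share passes to Vikram's issue.
Vikram's share ($990,000) is divided into 2 shares of $495,000: Bastian and Callum each take $495,000.

Desmond: $4,950,000; Yseult: $1,980,000; Idris: $1,980,000; Zainab: $1,980,000; Saskia: $660,000; Isolde: $660,000; Nikolai: $220,000; Gemma: $220,000; Fionn: $220,000; Wendel: $990,000; Bastian: $495,000; Callum: $495,000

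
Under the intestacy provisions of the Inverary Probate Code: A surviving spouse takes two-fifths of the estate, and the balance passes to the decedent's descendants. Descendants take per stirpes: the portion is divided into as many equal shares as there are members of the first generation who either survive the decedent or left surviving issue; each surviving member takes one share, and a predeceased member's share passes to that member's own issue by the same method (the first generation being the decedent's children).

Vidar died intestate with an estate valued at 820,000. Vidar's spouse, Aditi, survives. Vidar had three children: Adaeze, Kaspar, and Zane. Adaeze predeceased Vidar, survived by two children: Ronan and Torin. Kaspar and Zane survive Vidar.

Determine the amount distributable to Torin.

Aditi takes two-fifths of 820,000 = 328,000. The remaining 492,000 passes to the descendants.
The descendants' portion (492,000) is divided into 3 shares of 164,000: Kaspar and Zane each take 164,000; Adaeze's 164,000 share passes to Adaeze's issue.
Adaeze's share (164,000) is divided into 2 shares of 82,000: Ronan and Torin each take 82,000.

Torin receives 82,000.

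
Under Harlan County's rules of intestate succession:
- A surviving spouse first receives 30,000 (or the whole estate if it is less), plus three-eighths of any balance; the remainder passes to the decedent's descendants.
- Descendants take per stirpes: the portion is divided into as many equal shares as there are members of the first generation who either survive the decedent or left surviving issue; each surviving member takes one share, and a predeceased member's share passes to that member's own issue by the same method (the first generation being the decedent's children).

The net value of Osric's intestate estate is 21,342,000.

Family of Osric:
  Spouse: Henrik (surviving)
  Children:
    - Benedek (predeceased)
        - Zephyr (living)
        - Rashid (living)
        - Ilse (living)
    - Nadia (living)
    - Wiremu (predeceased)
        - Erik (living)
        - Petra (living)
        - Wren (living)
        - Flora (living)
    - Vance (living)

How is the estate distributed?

Henrik: 8,022,000; Zephyr: 1,110,000; Rashid: 1,110,000; Ilse: 1,110,000; Nadia: 3,330,000; Erik: 832,500; Petra: 832,500; Wren: 832,500; Flora: 832,500; Vance: 3,330,000

Henrik first takes 30,000, leaving a balance of 21,312,000. Henrik then takes three-eighths of the balance (7,992,000), for a total of 8,022,000. The remaining 13,320,000 passes to the descendants.
The descendants' portion (13,320,000) is divided into 4 shares of 3,330,000: Nadia and Vance each take 3,330,000; Benedek's 3,330,000 share passes to Benedek's issue; Wiremu's 3,330,000 share passes to Wiremu's issue.
Benedek's share (3,330,000) is divided into 3 shares of 1,110,000: Zephyr, Rashid, and Ilse each take 1,110,000.
Wiremu's share (3,330,000) is divided into 4 shares of 832,500: Erik, Petra, Wren, and Flora each take 832,500.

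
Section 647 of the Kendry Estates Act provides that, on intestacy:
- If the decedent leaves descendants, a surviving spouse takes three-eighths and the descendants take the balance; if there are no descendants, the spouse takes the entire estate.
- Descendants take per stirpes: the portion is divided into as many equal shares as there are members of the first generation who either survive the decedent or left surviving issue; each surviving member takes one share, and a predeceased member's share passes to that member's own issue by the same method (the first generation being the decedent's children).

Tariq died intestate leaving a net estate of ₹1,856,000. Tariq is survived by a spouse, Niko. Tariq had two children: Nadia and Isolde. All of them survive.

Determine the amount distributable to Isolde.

Isolde receives ₹580,000.

Niko takes three-eighths of ₹1,856,000 = ₹696,000. The remaining ₹1,160,000 passes to the descendants.
The descendants' portion (₹1,160,000) is divided into 2 shares of ₹580,000: Nadia and Isolde each take ₹580,000.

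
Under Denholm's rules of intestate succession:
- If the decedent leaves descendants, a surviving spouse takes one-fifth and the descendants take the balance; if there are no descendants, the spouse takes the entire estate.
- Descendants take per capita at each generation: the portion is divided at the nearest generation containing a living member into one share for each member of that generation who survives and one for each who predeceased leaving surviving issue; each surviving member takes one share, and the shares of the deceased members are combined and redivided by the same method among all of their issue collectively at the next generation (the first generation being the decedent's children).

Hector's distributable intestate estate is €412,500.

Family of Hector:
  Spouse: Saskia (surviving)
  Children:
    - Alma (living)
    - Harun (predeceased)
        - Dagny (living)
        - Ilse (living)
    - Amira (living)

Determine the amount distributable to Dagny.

Dagny receives €55,000.

Saskia takes one-fifth of €412,500 = €82,500. The remaining €330,000 passes to the descendants.
The descendants' portion (€330,000) is divided at the children's generation into 3 shares of €110,000. Alma and Amira each take €110,000. The remaining share for the deceased Harun (€110,000) is carried to the next generation.
That pool (€110,000) is divided at the grandchildren's generation equally among Dagny and Ilse: €55,000 each.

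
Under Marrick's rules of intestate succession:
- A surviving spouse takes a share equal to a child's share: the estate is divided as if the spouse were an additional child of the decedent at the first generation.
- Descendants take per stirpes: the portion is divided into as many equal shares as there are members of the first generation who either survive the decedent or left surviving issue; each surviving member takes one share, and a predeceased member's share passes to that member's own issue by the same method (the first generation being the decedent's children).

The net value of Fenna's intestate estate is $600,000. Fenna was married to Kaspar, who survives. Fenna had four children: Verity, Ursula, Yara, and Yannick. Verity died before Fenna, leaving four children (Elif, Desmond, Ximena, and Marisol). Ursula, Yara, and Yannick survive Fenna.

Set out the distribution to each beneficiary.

The spouse counts as an additional share at the children's level, so there are 5 primary shares of $120,000. Kaspar takes one such share ($120,000).
The children's combined portion ($480,000) is divided into 4 shares of $120,000: Ursula, Yara, and Yannick each take $120,000; Verity's $120,000 share passes to Verity's issue.
Verity's share ($120,000) is divided into 4 shares of $30,000: Elif, Desmond, Ximena, and Marisol each take $30,000.

Kaspar: $120,000; Elif: $30,000; Desmond: $30,000; Ximena: $30,000; Marisol: $30,000; Ursula: $120,000; Yara: $120,000; Yannick: $120,000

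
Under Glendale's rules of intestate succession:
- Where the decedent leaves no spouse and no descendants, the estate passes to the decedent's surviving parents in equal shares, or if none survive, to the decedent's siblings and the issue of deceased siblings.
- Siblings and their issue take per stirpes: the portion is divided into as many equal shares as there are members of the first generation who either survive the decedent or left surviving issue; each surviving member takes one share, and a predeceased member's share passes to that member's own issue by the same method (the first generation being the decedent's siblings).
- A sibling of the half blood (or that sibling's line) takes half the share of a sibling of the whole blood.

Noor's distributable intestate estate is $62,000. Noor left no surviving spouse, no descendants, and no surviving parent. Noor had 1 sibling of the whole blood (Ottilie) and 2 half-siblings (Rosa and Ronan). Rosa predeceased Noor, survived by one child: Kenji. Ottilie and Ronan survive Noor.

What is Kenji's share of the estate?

The entire $62,000 passes to the siblings and their issue.
Counting each half-blood sibling's line as half a unit, there are 2 units in $62,000, so one unit is $31,000. Whole-blood lines (Ottilie) take $31,000 each; half-blood lines (Rosa and Ronan) take $15,500 each.
Rosa's share ($15,500) passes entirely to Kenji.

Kenji receives $15,500.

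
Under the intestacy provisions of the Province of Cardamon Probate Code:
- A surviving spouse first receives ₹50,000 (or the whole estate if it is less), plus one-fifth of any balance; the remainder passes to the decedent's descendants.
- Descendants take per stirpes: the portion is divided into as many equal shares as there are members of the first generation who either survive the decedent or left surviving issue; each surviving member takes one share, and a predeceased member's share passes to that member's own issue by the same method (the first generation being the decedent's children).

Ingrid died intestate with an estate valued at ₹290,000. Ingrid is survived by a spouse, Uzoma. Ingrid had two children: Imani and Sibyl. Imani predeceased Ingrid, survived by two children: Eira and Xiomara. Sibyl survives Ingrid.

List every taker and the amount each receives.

Uzoma: ₹98,000; Eira: ₹48,000; Xiomara: ₹48,000; Sibyl: ₹96,000

Uzoma first takes ₹50,000, leaving a balance of ₹240,000. Uzoma then takes one-fifth of the balance (₹48,000), for a total of ₹98,000. The remaining ₹192,000 passes to the descendants.
The descendants' portion (₹192,000) is divided into 2 shares of ₹96,000: Sibyl takes ₹96,000; Imani's ₹96,000 share passes to Imani's issue.
Imani's share (₹96,000) is divided into 2 shares of ₹48,000: Eira and Xiomara each take ₹48,000.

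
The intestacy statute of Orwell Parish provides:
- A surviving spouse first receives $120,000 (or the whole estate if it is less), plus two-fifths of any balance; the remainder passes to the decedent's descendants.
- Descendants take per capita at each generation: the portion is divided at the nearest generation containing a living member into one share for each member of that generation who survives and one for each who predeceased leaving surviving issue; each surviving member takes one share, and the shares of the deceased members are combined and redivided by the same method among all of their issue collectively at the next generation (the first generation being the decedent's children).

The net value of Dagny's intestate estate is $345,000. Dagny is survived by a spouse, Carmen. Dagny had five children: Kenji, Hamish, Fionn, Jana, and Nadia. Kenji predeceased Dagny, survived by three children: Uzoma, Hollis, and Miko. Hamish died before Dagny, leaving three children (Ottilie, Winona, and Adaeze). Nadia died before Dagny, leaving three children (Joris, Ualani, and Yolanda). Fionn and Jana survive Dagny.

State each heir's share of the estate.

Carmen first takes $120,000, leaving a balance of $225,000. Carmen then takes two-fifths of the balance ($90,000), for a total of $210,000. The remaining $135,000 passes to the descendants.
The descendants' portion ($135,000) is divided at the children's generation into 5 shares of $27,000. Fionn and Jana each take $27,000. The 3 shares of the deceased (Kenji, Hamish, and Nadia) are combined into a pool of $81,000.
That pool ($81,000) is divided at the grandchildren's generation equally among Uzoma, Hollis, Miko, Ottilie, Winona, Adaeze, Joris, Ualani, and Yolanda: $9,000 each.

Carmen: $210,000; Uzoma: $9,000; Hollis: $9,000; Miko: $9,000; Ottilie: $9,000; Winona: $9,000; Adaeze: $9,000; Fionn: $27,000; Jana: $27,000; Joris: $9,000; Ualani: $9,000; Yolanda: $9,000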